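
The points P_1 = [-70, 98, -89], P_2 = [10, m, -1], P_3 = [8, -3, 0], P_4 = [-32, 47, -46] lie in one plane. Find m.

Normal to plane P_1P_3P_4: n = (196, 28, -140); plane equation n·P = 1484.
Requiring n·P_2 = 1484: (28)m + (2100) = 1484.
So m = -22.

-22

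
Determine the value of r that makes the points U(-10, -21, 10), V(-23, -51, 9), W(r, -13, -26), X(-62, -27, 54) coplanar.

34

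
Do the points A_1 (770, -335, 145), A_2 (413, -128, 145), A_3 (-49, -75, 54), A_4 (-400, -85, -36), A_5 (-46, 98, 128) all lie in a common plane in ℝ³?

The plane through A_1, A_2, A_3 has normal n = A_1A_2 × A_1A_3 = (-18837, -32487, 76713) and equation n·P = 7502040.
Checking the remaining points: n·A_4 = 7534527, n·A_5 = 7502040.
Since n·A_4 = 7534527 ≠ 7502040, A_4 is off the plane and the points are not all coplanar.

No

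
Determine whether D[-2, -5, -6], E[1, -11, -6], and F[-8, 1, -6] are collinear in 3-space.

DE = (3, -6, 0), DF = (-6, 6, 0).
DE × DF = (0, 0, -18).
The cross product is nonzero, so the points do not lie on one line.

No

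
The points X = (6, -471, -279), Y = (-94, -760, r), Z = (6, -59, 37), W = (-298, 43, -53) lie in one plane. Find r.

-556

The points are coplanar iff XY · (XZ × XW) = 0.
Expanding, this is linear in r: (125248)r + (69637888) = 0.
So r = -556.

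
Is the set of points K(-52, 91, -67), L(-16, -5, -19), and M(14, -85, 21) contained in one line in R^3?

Yes

KL = (36, -96, 48), KM = (66, -176, 88).
Each component of KM is 11/6 times the corresponding component of KL, so KM = 11/6·KL and the points are collinear.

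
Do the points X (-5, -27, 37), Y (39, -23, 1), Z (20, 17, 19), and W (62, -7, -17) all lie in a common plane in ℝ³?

With X as base: XY = (44, 4, -36), XZ = (25, 44, -18), XW = (67, 20, -54).
XZ × XW = (-2016, 144, -2448).
XY · (XZ × XW) = 0.
The scalar triple product vanishes, so the four points are coplanar.

Yes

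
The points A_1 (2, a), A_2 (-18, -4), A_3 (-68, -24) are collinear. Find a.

4

Collinearity: (A_1 − A_2) must be parallel to (A_3 − A_2) = (-50, -20).
Cross-multiplying the components: (a − (-4))·(-50) = (20)·(-20).
Solving gives a = 4.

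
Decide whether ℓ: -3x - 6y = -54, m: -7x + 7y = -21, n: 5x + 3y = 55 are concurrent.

Yes

The three lines meet at one point iff the augmented coefficient matrix [aᵢ bᵢ cᵢ] has rank < 3, i.e. its determinant vanishes.
Here the determinant is 0.
It vanishes, so the lines are concurrent at (8, 5).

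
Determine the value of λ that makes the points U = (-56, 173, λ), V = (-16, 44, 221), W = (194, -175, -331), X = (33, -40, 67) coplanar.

The points are coplanar iff UV · (UW × UX) = 0.
Expanding, this is linear in λ: (6909)λ + (-2715237) = 0.
So λ = 393.

393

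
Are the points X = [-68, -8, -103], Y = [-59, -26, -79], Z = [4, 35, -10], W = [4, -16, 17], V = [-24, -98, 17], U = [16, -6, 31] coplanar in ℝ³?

No

The plane through X, Y, Z has normal n = XY × XZ = (-2706, 891, 1683) and equation n·P = 3531.
Checking the remaining points: n·W = 3531, n·V = 6237, n·U = 3531.
Since n·V = 6237 ≠ 3531, V is off the plane and the points are not all coplanar.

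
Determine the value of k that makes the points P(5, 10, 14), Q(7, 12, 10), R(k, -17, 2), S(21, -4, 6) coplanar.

33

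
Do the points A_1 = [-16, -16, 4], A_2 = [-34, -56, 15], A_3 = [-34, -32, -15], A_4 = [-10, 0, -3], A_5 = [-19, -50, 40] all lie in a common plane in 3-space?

Yes

The plane through A_1, A_2, A_3 has normal n = A_1A_2 × A_1A_3 = (936, -540, -432) and equation n·P = -8064.
Checking the remaining points: n·A_4 = -8064, n·A_5 = -8064.
All equal -8064, so all 5 points lie in one plane.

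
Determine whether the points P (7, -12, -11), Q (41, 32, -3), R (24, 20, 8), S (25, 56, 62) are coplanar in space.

The four points are coplanar iff the 3×3 determinant with rows PQ, PR, PS is zero.
Rows: (34, 44, 8), (17, 32, 19), (18, 68, 73).
Expanding along the first row: (34)(1044) − (44)(899) + (8)(580) = 580.
Nonzero ⇒ not coplanar.

No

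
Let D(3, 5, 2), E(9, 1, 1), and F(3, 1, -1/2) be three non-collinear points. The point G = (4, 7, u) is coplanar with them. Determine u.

A normal to the plane is n = DE × DF = (6, 15, -24).
G lies in the plane iff n · DG = 0.
This gives (-24)u + (84) = 0, so u = 7/2.

7/2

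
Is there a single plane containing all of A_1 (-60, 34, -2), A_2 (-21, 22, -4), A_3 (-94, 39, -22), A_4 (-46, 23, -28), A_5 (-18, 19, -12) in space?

No

The plane through A_1, A_2, A_3 has normal n = A_1A_2 × A_1A_3 = (250, 848, -213) and equation n·P = 14258.
Checking the remaining points: n·A_4 = 13968, n·A_5 = 14168.
Since n·A_4 = 13968 ≠ 14258, A_4 is off the plane and the points are not all coplanar.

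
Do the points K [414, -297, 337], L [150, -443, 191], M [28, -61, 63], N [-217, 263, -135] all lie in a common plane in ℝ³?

No

A normal to the plane through K, L, M is n = KL × KM = (74460, -15980, -118660).
The plane has equation n·P = -4415920. For N: n·N = -4341460.
-4341460 ≠ -4415920, so N is off the plane.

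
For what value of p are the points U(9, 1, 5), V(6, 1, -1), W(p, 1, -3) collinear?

5

Collinearity requires UV × UW = 0; each component is linear in p.
The y-component gives (-6)p + (30) = 0, so p = 5.
The remaining components then also vanish.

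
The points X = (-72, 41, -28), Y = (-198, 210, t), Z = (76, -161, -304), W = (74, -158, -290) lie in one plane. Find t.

Normal to plane XZW: n = (-2000, -1520, 40); plane equation n·P = 80560.
Requiring n·Y = 80560: (40)t + (76800) = 80560.
So t = 94.

94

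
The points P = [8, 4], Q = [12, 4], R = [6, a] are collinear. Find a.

4

Collinearity: (R − P) must be parallel to (Q − P) = (4, 0).
Cross-multiplying the components: (a − 4)·(4) = (-2)·(0).
Solving gives a = 4.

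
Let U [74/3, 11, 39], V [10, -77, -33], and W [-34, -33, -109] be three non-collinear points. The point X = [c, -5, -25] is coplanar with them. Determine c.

-4/3

The plane through U, V, W has equation 9856x + (6160/3)y − (13552/3)z = 268576/3.
Substituting X: (9856)c + (308000/3) = 268576/3, so c = -4/3.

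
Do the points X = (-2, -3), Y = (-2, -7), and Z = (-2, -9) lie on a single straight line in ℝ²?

XY = (0, -4), XZ = (0, -6).
Checking proportionality: XZ = 3/2·XY, so the vectors are parallel and the points are collinear.

Yes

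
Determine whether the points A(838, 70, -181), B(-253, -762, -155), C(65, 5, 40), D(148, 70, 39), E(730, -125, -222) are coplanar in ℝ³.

No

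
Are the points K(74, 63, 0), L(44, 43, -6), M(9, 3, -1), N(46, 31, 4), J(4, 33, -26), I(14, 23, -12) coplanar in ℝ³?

The plane through K, L, M has normal n = KL × KM = (-340, 360, 500) and equation n·P = -2480.
Checking the remaining points: n·N = -2480, n·J = -2480, n·I = -2480.
All equal -2480, so all 6 points lie in one plane.

Yes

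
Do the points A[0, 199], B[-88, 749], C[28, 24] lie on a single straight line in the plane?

Yes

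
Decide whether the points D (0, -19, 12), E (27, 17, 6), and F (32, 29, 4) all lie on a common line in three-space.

No

DE = (27, 36, -6), DF = (32, 48, -8).
DE × DF = (0, 24, 144).
The cross product is nonzero, so the points do not lie on one line.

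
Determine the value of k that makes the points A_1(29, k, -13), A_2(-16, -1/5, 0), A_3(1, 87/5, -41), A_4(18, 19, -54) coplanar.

-41/5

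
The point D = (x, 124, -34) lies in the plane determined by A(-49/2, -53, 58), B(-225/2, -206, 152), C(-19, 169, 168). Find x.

69

The plane through A, B, C has equation −37698x + 10197y − (37389/2)z = -701121.
Substituting D: (-37698)x + (1900041) = -701121, so x = 69.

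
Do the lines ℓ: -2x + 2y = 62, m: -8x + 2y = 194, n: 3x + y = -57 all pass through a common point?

Intersecting ℓ and m: solving the 2×2 system gives (x, y) = (-22, 9).
Substitute into n: (3)(-22) + (1)(9) = -57.
This equals -57, so (-22, 9) lies on all three lines and they are concurrent.

Yes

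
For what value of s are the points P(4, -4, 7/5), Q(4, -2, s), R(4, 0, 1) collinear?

6/5

Direction PR = (0, 4, -2/5). From the y-coordinate of Q, the parameter along the line is τ = (-2 − (-4))/4 = 1/2.
Then s = 7/5 + 1/2·(-2/5) = 6/5.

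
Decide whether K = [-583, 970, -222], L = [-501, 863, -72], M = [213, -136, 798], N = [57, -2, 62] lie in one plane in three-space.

The four points are coplanar iff the 3×3 determinant with rows KL, KM, KN is zero.
Rows: (82, -107, 150), (796, -1106, 1020), (640, -972, 284).
Expanding along the first row: (82)(677336) − (-107)(-426736) + (150)(-65872) = 0.
Zero determinant ⇒ coplanar.

Yes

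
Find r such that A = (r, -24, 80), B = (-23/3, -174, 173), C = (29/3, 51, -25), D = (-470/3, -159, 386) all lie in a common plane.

The points are coplanar iff AB · (AC × AD) = 0.
Expanding, this is linear in r: (-50895)r + (-1119690) = 0.
So r = -22.

-22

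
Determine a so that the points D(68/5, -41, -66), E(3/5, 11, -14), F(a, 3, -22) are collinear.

13/5

Direction DE = (-13, 52, 52). From the y-coordinate of F, the parameter along the line is τ = (3 − (-41))/52 = 11/13.
Then a = 68/5 + 11/13·(-13) = 13/5.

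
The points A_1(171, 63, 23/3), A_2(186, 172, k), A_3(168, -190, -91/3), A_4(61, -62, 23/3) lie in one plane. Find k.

Coplanarity ⇔ det[A_1A_2; A_1A_3; A_1A_4] = 0.
Expanding, this is linear in k: (-27455)k + (1784575/3) = 0.
So k = 65/3.

65/3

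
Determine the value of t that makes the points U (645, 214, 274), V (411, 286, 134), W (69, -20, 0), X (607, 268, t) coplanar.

244

Normal to plane UVW: n = (-52488, 16524, 96228); plane equation n·P = -3952152.
Requiring n·X = -3952152: (96228)t + (-27431784) = -3952152.
So t = 244.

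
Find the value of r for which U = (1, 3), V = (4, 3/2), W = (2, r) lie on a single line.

The three points are collinear iff det[UV; UW] = 0.
This determinant is linear in r: (3)r + (-15/2) = 0, so r = 5/2.

5/2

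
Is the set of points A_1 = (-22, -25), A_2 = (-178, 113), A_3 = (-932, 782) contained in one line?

A_1A_2 = (-156, 138), A_1A_3 = (-910, 807).
Twice the signed area of △A_1A_2A_3 is (-156)(807) − (138)(-910) = -312.
The area is nonzero, so the three points are not collinear.

No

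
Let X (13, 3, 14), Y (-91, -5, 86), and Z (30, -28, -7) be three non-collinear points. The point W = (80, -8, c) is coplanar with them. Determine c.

A normal to the plane is n = XY × XZ = (2400, -960, 3360).
W lies in the plane iff n · XW = 0.
This gives (3360)c + (124320) = 0, so c = -37.

-37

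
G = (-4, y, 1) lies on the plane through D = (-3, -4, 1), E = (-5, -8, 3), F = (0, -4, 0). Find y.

-3

A normal to the plane is n = DE × DF = (4, 4, 12).
G lies in the plane iff n · DG = 0.
This gives (4)y + (12) = 0, so y = -3.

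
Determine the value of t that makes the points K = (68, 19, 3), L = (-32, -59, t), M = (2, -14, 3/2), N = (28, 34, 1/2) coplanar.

2

The points are coplanar iff KL · (KM × KN) = 0.
Expanding, this is linear in t: (-2310)t + (4620) = 0.
So t = 2.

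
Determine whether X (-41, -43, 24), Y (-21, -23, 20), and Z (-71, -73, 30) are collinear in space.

XY = (20, 20, -4), XZ = (-30, -30, 6).
Each component of XZ is -3/2 times the corresponding component of XY, so XZ = -3/2·XY and the points are collinear.

Yes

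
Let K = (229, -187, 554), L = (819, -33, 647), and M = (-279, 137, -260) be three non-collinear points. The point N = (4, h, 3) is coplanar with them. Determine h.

75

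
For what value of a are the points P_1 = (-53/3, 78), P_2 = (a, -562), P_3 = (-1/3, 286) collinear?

The three points are collinear iff det[P_1P_2; P_1P_3] = 0.
This determinant is linear in a: (208)a + (14768) = 0, so a = -71.

-71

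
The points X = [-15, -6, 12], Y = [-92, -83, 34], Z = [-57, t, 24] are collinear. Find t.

Direction XY = (-77, -77, 22). From the x-coordinate of Z, the parameter along the line is τ = (-57 − (-15))/(-77) = 6/11.
Then t = (-6) + 6/11·(-77) = -48.

-48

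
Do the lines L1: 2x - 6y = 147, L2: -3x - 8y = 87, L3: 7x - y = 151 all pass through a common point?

Intersecting L1 and L2: solving the 2×2 system gives (x, y) = (327/17, -615/34).
Substitute into L3: (7)(327/17) + (-1)(-615/34) = 5193/34.
But L3 requires 151 ≠ 5193/34, so the three lines have no common point.

No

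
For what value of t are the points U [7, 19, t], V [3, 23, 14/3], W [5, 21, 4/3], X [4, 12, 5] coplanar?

The points are coplanar iff UV · (UW × UX) = 0.
Expanding, this is linear in t: (20)t + (40) = 0.
So t = -2.

-2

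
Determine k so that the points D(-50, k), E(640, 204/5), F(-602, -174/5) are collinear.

Collinearity: (D − E) must be parallel to (F − E) = (-1242, -378/5).
Cross-multiplying the components: (k − 204/5)·(-1242) = (-690)·(-378/5).
Solving gives k = -6/5.

-6/5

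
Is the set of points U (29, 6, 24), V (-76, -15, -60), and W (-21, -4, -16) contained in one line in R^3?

Yes

UV = (-105, -21, -84), UW = (-50, -10, -40).
Each component of UW is 10/21 times the corresponding component of UV, so UW = 10/21·UV and the points are collinear.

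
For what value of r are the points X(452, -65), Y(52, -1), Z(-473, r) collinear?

83

The three points are collinear iff det[XY; XZ] = 0.
This determinant is linear in r: (-400)r + (33200) = 0, so r = 83.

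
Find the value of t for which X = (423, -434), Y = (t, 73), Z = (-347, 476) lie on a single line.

Collinearity: (Y − X) must be parallel to (Z − X) = (-770, 910).
Cross-multiplying the components: (t − 423)·(910) = (507)·(-770).
Solving gives t = -6.

-6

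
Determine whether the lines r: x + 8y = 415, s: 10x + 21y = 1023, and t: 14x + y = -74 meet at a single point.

Lines aᵢx + bᵢy = cᵢ with pairwise distinct directions are concurrent exactly when det[aᵢ bᵢ cᵢ] = 0.
Here the determinant is 59.
Nonzero, so no common point exists.

No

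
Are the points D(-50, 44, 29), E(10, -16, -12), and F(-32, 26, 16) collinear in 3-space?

No

DE = (60, -60, -41), DF = (18, -18, -13).
DE × DF = (42, 42, 0).
The cross product is nonzero, so the points do not lie on one line.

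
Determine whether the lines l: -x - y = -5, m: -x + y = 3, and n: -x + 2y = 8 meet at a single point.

No

Lines aᵢx + bᵢy = cᵢ with pairwise distinct directions are concurrent exactly when det[aᵢ bᵢ cᵢ] = 0.
Here the determinant is -2.
Nonzero, so no common point exists.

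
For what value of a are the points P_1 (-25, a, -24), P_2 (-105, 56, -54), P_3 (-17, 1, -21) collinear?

Collinearity requires P_1P_2 × P_1P_3 = 0; each component is linear in a.
The x-component gives (-33)a + (198) = 0, so a = 6.
The remaining components then also vanish.

6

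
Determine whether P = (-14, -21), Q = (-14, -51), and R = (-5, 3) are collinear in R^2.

No

PQ = (0, -30), PR = (9, 24).
det[PQ; PR] = (0)(24) − (-30)(9) = 270.
The determinant is nonzero, so they are not collinear.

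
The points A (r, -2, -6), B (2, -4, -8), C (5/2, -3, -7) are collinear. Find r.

3

Collinearity requires AB × AC = 0; each component is linear in r.
The y-component gives (1)r + (-3) = 0, so r = 3.
The remaining components then also vanish.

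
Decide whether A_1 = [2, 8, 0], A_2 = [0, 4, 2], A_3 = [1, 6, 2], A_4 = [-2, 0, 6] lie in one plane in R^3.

Yes

A normal to the plane through A_1, A_2, A_3 is n = A_1A_2 × A_1A_3 = (-4, 2, 0).
The plane has equation n·P = 8. For A_4: n·A_4 = 8.
Equal, so A_4 lies in the plane and all four are coplanar.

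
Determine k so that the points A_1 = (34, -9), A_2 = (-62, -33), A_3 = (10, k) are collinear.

-15

Collinearity: (A_3 − A_1) must be parallel to (A_2 − A_1) = (-96, -24).
Cross-multiplying the components: (k − (-9))·(-96) = (-24)·(-24).
Solving gives k = -15.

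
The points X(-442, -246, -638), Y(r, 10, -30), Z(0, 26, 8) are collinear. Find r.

Direction XZ = (442, 272, 646). From the y-coordinate of Y, the parameter along the line is τ = (10 − (-246))/272 = 16/17.
Then r = (-442) + 16/17·(442) = -26.

-26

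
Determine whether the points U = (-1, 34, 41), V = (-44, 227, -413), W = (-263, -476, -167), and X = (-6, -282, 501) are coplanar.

A normal to the plane through U, V, W is n = UV × UW = (-271684, 110004, 72496).
The plane has equation n·P = 6984156. For X: n·X = 6929472.
6929472 ≠ 6984156, so X is off the plane.

No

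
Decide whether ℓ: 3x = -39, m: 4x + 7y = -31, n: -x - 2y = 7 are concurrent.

Yes

The three lines meet at one point iff the augmented coefficient matrix [aᵢ bᵢ cᵢ] has rank < 3, i.e. its determinant vanishes.
Here the determinant is 0.
It vanishes, so the lines are concurrent at (-13, 3).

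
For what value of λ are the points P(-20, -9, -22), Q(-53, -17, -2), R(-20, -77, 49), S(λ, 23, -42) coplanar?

-58

The points are coplanar iff PQ · (PR × PS) = 0.
Expanding, this is linear in λ: (792)λ + (45936) = 0.
So λ = -58.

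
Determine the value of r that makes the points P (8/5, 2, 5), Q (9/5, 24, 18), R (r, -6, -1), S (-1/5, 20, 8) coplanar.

The points are coplanar iff PQ · (PR × PS) = 0.
Expanding, this is linear in r: (168)r + (-1008/5) = 0.
So r = 6/5.

6/5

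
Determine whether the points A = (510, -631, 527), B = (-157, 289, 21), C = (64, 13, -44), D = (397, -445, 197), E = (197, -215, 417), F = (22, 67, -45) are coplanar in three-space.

The plane through A, B, C has normal n = AB × AC = (-199456, -155181, -19228) and equation n·P = -13936505.
Checking the remaining points: n·D = -13916403, n·E = -13946993, n·F = -13919899.
Since n·D = -13916403 ≠ -13936505, D is off the plane and the points are not all coplanar.

No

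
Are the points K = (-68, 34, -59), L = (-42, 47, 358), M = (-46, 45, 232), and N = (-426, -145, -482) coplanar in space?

Yes

The four points are coplanar iff the 3×3 determinant with rows KL, KM, KN is zero.
Rows: (26, 13, 417), (22, 11, 291), (-358, -179, -423).
Expanding along the first row: (26)(47436) − (13)(94872) + (417)(0) = 0.
Zero determinant ⇒ coplanar.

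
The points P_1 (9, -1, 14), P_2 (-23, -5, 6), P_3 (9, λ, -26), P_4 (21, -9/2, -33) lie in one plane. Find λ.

-5

The points are coplanar iff P_1P_2 · (P_1P_3 × P_1P_4) = 0.
Expanding, this is linear in λ: (1600)λ + (8000) = 0.
So λ = -5.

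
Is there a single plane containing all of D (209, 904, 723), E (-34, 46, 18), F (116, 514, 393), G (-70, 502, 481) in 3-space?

No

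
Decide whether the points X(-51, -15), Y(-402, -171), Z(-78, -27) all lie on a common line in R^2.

Yes

XY = (-351, -156), XZ = (-27, -12).
Twice the signed area of △XYZ is (-351)(-12) − (-156)(-27) = 0.
The triangle is degenerate (zero area), so the points are collinear.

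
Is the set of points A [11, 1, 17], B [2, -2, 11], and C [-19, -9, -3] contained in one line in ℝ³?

Yes

AB = (-9, -3, -6), AC = (-30, -10, -20).
Each component of AC is 10/3 times the corresponding component of AB, so AC = 10/3·AB and the points are collinear.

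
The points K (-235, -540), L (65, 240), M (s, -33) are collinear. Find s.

Collinearity: (M − K) must be parallel to (L − K) = (300, 780).
Cross-multiplying the components: (s − (-235))·(780) = (507)·(300).
Solving gives s = -40.

-40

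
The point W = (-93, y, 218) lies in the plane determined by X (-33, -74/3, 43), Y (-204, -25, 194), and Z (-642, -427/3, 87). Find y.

4

The plane through X, Y, Z has equation 17753x − 84435y + 19918z = 2353355.
Substituting W: (-84435)y + (2691095) = 2353355, so y = 4.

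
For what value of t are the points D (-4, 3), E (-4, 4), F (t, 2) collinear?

Collinearity: (F − D) must be parallel to (E − D) = (0, 1).
Cross-multiplying the components: (t − (-4))·(1) = (-1)·(0).
Solving gives t = -4.

-4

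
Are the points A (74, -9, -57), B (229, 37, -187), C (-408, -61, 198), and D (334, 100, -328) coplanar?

No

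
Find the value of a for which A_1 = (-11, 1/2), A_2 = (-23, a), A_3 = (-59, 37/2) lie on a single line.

5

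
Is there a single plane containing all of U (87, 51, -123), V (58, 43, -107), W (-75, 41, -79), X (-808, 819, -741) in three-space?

No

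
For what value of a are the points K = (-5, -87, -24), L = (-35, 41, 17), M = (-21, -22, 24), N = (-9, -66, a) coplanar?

-50

Normal to plane KLM: n = (3479, 784, 98); plane equation n·P = -87955.
Requiring n·N = -87955: (98)a + (-83055) = -87955.
So a = -50.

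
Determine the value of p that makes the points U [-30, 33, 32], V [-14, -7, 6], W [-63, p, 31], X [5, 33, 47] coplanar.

49

Normal to plane UVX: n = (-600, -1150, 1400); plane equation n·P = 24850.
Requiring n·W = 24850: (-1150)p + (81200) = 24850.
So p = 49.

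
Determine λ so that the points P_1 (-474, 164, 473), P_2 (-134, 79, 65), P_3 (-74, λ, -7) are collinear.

Collinearity requires P_1P_2 × P_1P_3 = 0; each component is linear in λ.
The x-component gives (408)λ + (-26112) = 0, so λ = 64.
The remaining components then also vanish.

64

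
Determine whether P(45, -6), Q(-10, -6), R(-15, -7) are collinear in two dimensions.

PQ = (-55, 0), PR = (-60, -1).
det[PQ; PR] = (-55)(-1) − (0)(-60) = 55.
The determinant is nonzero, so they are not collinear.

No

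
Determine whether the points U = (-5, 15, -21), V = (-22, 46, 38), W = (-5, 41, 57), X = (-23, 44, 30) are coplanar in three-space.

With U as base: UV = (-17, 31, 59), UW = (0, 26, 78), UX = (-18, 29, 51).
UW × UX = (-936, -1404, 468).
UV · (UW × UX) = 0.
The scalar triple product vanishes, so the four points are coplanar.

Yes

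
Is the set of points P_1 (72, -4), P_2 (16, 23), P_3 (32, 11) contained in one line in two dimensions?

P_1P_2 = (-56, 27), P_1P_3 = (-40, 15).
Twice the signed area of △P_1P_2P_3 is (-56)(15) − (27)(-40) = 240.
The area is nonzero, so the three points are not collinear.

No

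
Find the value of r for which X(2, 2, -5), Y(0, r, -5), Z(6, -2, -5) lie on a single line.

4

Collinearity requires XY × XZ = 0; each component is linear in r.
The z-component gives (-4)r + (16) = 0, so r = 4.
The remaining components then also vanish.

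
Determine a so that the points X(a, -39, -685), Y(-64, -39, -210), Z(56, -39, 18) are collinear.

Collinearity requires XY × XZ = 0; each component is linear in a.
The y-component gives (228)a + (71592) = 0, so a = -314.
The remaining components then also vanish.

-314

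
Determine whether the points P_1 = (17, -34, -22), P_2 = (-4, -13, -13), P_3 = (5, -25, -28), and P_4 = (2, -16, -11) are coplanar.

No

With P_1 as base: P_1P_2 = (-21, 21, 9), P_1P_3 = (-12, 9, -6), P_1P_4 = (-15, 18, 11).
P_1P_3 × P_1P_4 = (207, 222, -81).
P_1P_2 · (P_1P_3 × P_1P_4) = -414.
Since -414 ≠ 0, the four points are not coplanar.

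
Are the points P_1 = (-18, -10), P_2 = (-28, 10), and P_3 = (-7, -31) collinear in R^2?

No

P_1P_2 = (-10, 20), P_1P_3 = (11, -21).
det[P_1P_2; P_1P_3] = (-10)(-21) − (20)(11) = -10.
The determinant is nonzero, so they are not collinear.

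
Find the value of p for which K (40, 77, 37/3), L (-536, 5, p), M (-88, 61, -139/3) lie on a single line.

-755/3

Direction KM = (-128, -16, -176/3). From the x-coordinate of L, the parameter along the line is τ = (-536 − 40)/(-128) = 9/2.
Then p = 37/3 + 9/2·(-176/3) = -755/3.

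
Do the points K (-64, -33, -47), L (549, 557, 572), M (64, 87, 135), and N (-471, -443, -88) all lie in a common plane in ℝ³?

No

The four points are coplanar iff the 3×3 determinant with rows KL, KM, KN is zero.
Rows: (613, 590, 619), (128, 120, 182), (-407, -410, -41).
Expanding along the first row: (613)(69700) − (590)(68826) + (619)(-3640) = -134400.
Nonzero ⇒ not coplanar.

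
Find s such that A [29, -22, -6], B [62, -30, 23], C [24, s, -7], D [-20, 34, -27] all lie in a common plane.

-14

Normal to plane ABD: n = (-1456, -728, 1456); plane equation n·P = -34944.
Requiring n·C = -34944: (-728)s + (-45136) = -34944.
So s = -14.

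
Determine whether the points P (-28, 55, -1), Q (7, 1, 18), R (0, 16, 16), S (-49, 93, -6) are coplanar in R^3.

No

The four points are coplanar iff the 3×3 determinant with rows PQ, PR, PS is zero.
Rows: (35, -54, 19), (28, -39, 17), (-21, 38, -5).
Expanding along the first row: (35)(-451) − (-54)(217) + (19)(245) = 588.
Nonzero ⇒ not coplanar.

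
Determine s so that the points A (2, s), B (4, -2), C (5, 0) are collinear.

-6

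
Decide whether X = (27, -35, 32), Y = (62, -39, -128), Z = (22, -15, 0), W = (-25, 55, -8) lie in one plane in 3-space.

No

With X as base: XY = (35, -4, -160), XZ = (-5, 20, -32), XW = (-52, 90, -40).
XZ × XW = (2080, 1464, 590).
XY · (XZ × XW) = -27456.
Since -27456 ≠ 0, the four points are not coplanar.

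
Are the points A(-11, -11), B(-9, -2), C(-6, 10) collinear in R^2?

AB = (2, 9), AC = (5, 21).
Twice the signed area of △ABC is (2)(21) − (9)(5) = -3.
The area is nonzero, so the three points are not collinear.

No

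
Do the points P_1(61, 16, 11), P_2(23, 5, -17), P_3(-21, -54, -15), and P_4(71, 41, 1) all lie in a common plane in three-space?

The four points are coplanar iff the 3×3 determinant with rows P_1P_2, P_1P_3, P_1P_4 is zero.
Rows: (-38, -11, -28), (-82, -70, -26), (10, 25, -10).
Expanding along the first row: (-38)(1350) − (-11)(1080) + (-28)(-1350) = -1620.
Nonzero ⇒ not coplanar.

No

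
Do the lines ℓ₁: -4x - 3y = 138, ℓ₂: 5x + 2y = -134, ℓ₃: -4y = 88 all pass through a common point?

The three lines meet at one point iff the augmented coefficient matrix [aᵢ bᵢ cᵢ] has rank < 3, i.e. its determinant vanishes.
Here the determinant is 0.
It vanishes, so the lines are concurrent at (-18, -22).

Yes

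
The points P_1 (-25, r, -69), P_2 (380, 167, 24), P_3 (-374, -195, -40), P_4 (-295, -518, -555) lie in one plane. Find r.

-68

Coplanarity ⇔ det[P_1P_2; P_1P_3; P_1P_4] = 0.
Expanding, this is linear in r: (393366)r + (26748888) = 0.
So r = -68.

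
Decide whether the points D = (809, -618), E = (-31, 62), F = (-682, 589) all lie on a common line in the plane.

Yes

DE = (-840, 680), DF = (-1491, 1207).
Twice the signed area of △DEF is (-840)(1207) − (680)(-1491) = 0.
The triangle is degenerate (zero area), so the points are collinear.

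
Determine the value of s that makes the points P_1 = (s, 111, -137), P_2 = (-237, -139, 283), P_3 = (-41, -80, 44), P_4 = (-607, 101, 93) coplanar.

Coplanarity ⇔ det[P_1P_2; P_1P_3; P_1P_4] = 0.
Expanding, this is linear in s: (-46150)s + (-13429650) = 0.
So s = -291.

-291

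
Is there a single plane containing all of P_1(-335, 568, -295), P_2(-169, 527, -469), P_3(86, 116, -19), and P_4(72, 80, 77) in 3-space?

The four points are coplanar iff the 3×3 determinant with rows P_1P_2, P_1P_3, P_1P_4 is zero.
Rows: (166, -41, -174), (421, -452, 276), (407, -488, 372).
Expanding along the first row: (166)(-33456) − (-41)(44280) + (-174)(-21484) = 0.
Zero determinant ⇒ coplanar.

Yes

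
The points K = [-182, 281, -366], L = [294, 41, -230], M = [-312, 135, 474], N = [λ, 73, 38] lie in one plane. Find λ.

72

Normal to plane KLM: n = (-181744, -417520, -100696); plane equation n·P = -47390976.
Requiring n·N = -47390976: (-181744)λ + (-34305408) = -47390976.
So λ = 72.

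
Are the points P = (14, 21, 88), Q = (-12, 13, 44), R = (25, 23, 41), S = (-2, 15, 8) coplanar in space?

No

With P as base: PQ = (-26, -8, -44), PR = (11, 2, -47), PS = (-16, -6, -80).
PR × PS = (-442, 1632, -34).
PQ · (PR × PS) = -68.
Since -68 ≠ 0, the four points are not coplanar.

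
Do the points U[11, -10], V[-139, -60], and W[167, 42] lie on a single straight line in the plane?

UV = (-150, -50), UW = (156, 52).
Checking proportionality: UW = -26/25·UV, so the vectors are parallel and the points are collinear.

Yes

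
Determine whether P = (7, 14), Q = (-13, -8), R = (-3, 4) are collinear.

No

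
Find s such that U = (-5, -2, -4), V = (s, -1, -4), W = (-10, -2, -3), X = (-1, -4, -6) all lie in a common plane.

-2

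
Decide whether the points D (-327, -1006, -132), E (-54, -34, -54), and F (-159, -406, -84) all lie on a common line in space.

No

DE = (273, 972, 78), DF = (168, 600, 48).
Comparing components 2 and 3: (972)(48) − (78)(600) = -144 ≠ 0, so DE and DF are not parallel and the points are not collinear.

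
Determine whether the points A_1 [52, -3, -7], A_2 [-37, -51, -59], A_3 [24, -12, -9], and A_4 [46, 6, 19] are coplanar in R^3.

A normal to the plane through A_1, A_2, A_3 is n = A_1A_2 × A_1A_3 = (-372, 1278, -543).
The plane has equation n·P = -19377. For A_4: n·A_4 = -19761.
-19761 ≠ -19377, so A_4 is off the plane.

No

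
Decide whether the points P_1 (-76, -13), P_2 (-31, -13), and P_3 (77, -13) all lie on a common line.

Yes

P_1P_2 = (45, 0), P_1P_3 = (153, 0).
Twice the signed area of △P_1P_2P_3 is (45)(0) − (0)(153) = 0.
The triangle is degenerate (zero area), so the points are collinear.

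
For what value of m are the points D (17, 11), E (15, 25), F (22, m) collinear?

Collinearity: (F − D) must be parallel to (E − D) = (-2, 14).
Cross-multiplying the components: (m − 11)·(-2) = (5)·(14).
Solving gives m = -24.

-24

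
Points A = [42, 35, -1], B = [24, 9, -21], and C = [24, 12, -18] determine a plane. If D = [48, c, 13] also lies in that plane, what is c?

The plane through A, B, C has equation −18x + 54y − 54z = 1188.
Substituting D: (54)c + (-1566) = 1188, so c = 51.

51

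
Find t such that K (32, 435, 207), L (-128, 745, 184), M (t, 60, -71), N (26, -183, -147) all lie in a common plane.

-23

The points are coplanar iff KL · (KM × KN) = 0.
Expanding, this is linear in t: (123954)t + (2850942) = 0.
So t = -23.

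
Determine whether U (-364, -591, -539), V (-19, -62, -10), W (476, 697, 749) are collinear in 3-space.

Yes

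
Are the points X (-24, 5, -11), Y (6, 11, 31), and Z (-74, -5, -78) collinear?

XY = (30, 6, 42), XZ = (-50, -10, -67).
XY × XZ = (18, -90, 0).
The cross product is nonzero, so the points do not lie on one line.

No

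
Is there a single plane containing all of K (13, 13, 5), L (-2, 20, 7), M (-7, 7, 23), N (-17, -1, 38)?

A normal to the plane through K, L, M is n = KL × KM = (138, 230, 230).
The plane has equation n·P = 5934. For N: n·N = 6164.
6164 ≠ 5934, so N is off the plane.

No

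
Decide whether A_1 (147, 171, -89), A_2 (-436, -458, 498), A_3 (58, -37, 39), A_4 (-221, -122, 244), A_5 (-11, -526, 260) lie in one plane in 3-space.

No

The plane through A_1, A_2, A_3 has normal n = A_1A_2 × A_1A_3 = (41584, 22381, 65283) and equation n·P = 4129812.
Checking the remaining points: n·A_4 = 4008506, n·A_5 = 4743750.
Since n·A_4 = 4008506 ≠ 4129812, A_4 is off the plane and the points are not all coplanar.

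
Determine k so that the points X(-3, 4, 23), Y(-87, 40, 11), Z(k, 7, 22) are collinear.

-10

Collinearity requires XY × XZ = 0; each component is linear in k.
The y-component gives (-12)k + (-120) = 0, so k = -10.
The remaining components then also vanish.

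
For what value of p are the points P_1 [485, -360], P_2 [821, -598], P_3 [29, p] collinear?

Collinearity: (P_3 − P_1) must be parallel to (P_2 − P_1) = (336, -238).
Cross-multiplying the components: (p − (-360))·(336) = (-456)·(-238).
Solving gives p = -37.

-37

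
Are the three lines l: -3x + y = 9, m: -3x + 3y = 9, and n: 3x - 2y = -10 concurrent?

Intersecting l and m: solving the 2×2 system gives (x, y) = (-3, 0).
Substitute into n: (3)(-3) + (-2)(0) = -9.
But n requires -10 ≠ -9, so the three lines have no common point.

No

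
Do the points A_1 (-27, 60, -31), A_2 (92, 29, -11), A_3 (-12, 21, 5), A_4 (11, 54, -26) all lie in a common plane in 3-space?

No

With A_1 as base: A_1A_2 = (119, -31, 20), A_1A_3 = (15, -39, 36), A_1A_4 = (38, -6, 5).
A_1A_3 × A_1A_4 = (21, 1293, 1392).
A_1A_2 · (A_1A_3 × A_1A_4) = -9744.
Since -9744 ≠ 0, the four points are not coplanar.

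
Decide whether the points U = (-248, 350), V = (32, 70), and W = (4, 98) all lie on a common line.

Yes

UV = (280, -280), UW = (252, -252).
det[UV; UW] = (280)(-252) − (-280)(252) = 0.
The determinant is zero, so the points are collinear.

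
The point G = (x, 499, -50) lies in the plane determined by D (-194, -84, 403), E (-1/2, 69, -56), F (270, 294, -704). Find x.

-263/2

The plane through D, E, F has equation 4131x + (2457/2)y + 2151z = -37755.
Substituting G: (4131)x + (1010943/2) = -37755, so x = -263/2.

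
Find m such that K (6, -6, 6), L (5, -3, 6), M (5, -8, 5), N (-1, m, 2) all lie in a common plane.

-5

Coplanarity ⇔ det[KL; KM; KN] = 0.
Expanding, this is linear in m: (-1)m + (-5) = 0.
So m = -5.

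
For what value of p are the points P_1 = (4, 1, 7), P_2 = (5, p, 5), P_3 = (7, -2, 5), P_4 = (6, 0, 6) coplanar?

Coplanarity ⇔ det[P_1P_2; P_1P_3; P_1P_4] = 0.
Expanding, this is linear in p: (-1)p + (-4) = 0.
So p = -4.

-4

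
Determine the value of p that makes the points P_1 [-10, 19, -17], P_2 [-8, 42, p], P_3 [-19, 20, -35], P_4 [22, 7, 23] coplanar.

53

Coplanarity ⇔ det[P_1P_2; P_1P_3; P_1P_4] = 0.
Expanding, this is linear in p: (76)p + (-4028) = 0.
So p = 53.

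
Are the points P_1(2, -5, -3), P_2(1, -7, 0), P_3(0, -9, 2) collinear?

No

P_1P_2 = (-1, -2, 3), P_1P_3 = (-2, -4, 5).
Comparing components 2 and 3: (-2)(5) − (3)(-4) = 2 ≠ 0, so P_1P_2 and P_1P_3 are not parallel and the points are not collinear.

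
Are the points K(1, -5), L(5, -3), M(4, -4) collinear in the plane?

KL = (4, 2), KM = (3, 1).
Twice the signed area of △KLM is (4)(1) − (2)(3) = -2.
The area is nonzero, so the three points are not collinear.

No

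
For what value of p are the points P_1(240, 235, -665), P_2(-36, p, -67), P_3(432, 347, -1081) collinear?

Collinearity requires P_1P_2 × P_1P_3 = 0; each component is linear in p.
The x-component gives (-416)p + (30784) = 0, so p = 74.
The remaining components then also vanish.

74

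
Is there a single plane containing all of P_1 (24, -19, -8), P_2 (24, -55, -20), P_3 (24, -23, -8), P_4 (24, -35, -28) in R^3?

Yes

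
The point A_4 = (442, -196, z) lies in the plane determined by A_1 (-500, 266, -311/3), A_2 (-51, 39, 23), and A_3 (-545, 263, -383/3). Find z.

505/3

The plane through A_1, A_2, A_3 has equation 5828x + 5076y − 11562z = -365190.
Substituting A_4: (-11562)z + (1581080) = -365190, so z = 505/3.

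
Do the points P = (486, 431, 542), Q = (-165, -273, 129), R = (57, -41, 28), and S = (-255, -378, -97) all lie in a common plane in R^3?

A normal to the plane through P, Q, R is n = PQ × PR = (166920, -157437, 5256).
The plane has equation n·X = 16116525. For S: n·S = 16436754.
16436754 ≠ 16116525, so S is off the plane.

No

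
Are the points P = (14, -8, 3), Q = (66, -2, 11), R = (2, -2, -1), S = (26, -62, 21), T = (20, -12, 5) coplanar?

The plane through P, Q, R has normal n = PQ × PR = (-72, 112, 384) and equation n·X = -752.
Checking the remaining points: n·S = -752, n·T = -864.
Since n·T = -864 ≠ -752, T is off the plane and the points are not all coplanar.

No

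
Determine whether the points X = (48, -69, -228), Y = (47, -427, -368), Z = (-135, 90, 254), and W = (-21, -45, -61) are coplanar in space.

The four points are coplanar iff the 3×3 determinant with rows XY, XZ, XW is zero.
Rows: (-1, -358, -140), (-183, 159, 482), (-69, 24, 167).
Expanding along the first row: (-1)(14985) − (-358)(2697) + (-140)(6579) = 29481.
Nonzero ⇒ not coplanar.

No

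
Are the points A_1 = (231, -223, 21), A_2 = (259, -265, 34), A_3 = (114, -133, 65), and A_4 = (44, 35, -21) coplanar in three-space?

No

The four points are coplanar iff the 3×3 determinant with rows A_1A_2, A_1A_3, A_1A_4 is zero.
Rows: (28, -42, 13), (-117, 90, 44), (-187, 258, -42).
Expanding along the first row: (28)(-15132) − (-42)(13142) + (13)(-13356) = -45360.
Nonzero ⇒ not coplanar.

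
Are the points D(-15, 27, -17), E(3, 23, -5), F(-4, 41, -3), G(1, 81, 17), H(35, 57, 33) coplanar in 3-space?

The plane through D, E, F has normal n = DE × DF = (-224, -120, 296) and equation n·P = -4912.
Checking the remaining points: n·G = -4912, n·H = -4912.
All equal -4912, so all 5 points lie in one plane.

Yes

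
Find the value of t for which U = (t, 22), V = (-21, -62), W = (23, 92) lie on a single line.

Collinearity: (U − V) must be parallel to (W − V) = (44, 154).
Cross-multiplying the components: (t − (-21))·(154) = (84)·(44).
Solving gives t = 3.

3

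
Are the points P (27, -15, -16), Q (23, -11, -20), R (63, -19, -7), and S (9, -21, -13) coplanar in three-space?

No

A normal to the plane through P, Q, R is n = PQ × PR = (20, -108, -128).
The plane has equation n·X = 4208. For S: n·S = 4112.
4112 ≠ 4208, so S is off the plane.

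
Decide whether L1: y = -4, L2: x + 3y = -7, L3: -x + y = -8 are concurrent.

Intersecting L1 and L2: solving the 2×2 system gives (x, y) = (5, -4).
Substitute into L3: (-1)(5) + (1)(-4) = -9.
But L3 requires -8 ≠ -9, so the three lines have no common point.

No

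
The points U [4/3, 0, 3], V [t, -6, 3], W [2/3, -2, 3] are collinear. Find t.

-2/3

Collinearity requires UV × UW = 0; each component is linear in t.
The z-component gives (-2)t + (-4/3) = 0, so t = -2/3.
The remaining components then also vanish.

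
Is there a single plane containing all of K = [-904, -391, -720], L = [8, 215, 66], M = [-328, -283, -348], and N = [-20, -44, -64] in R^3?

No

The four points are coplanar iff the 3×3 determinant with rows KL, KM, KN is zero.
Rows: (912, 606, 786), (576, 108, 372), (884, 347, 656).
Expanding along the first row: (912)(-58236) − (606)(49008) + (786)(104400) = -751680.
Nonzero ⇒ not coplanar.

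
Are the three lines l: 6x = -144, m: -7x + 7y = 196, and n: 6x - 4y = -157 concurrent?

Lines aᵢx + bᵢy = cᵢ with pairwise distinct directions are concurrent exactly when det[aᵢ bᵢ cᵢ] = 0.
Here the determinant is 126.
Nonzero, so no common point exists.

No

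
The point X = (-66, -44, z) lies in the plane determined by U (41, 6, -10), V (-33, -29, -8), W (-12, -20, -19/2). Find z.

-13/2

A normal to the plane is n = UV × UW = (69/2, -69, 69).
X lies in the plane iff n · UX = 0.
This gives (69)z + (897/2) = 0, so z = -13/2.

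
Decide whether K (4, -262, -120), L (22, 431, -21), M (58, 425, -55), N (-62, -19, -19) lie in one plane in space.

Yes

The four points are coplanar iff the 3×3 determinant with rows KL, KM, KN is zero.
Rows: (18, 693, 99), (54, 687, 65), (-66, 243, 101).
Expanding along the first row: (18)(53592) − (693)(9744) + (99)(58464) = 0.
Zero determinant ⇒ coplanar.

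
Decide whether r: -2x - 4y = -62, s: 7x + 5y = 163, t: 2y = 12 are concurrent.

Yes

Intersecting r and s: solving the 2×2 system gives (x, y) = (19, 6).
Substitute into t: (0)(19) + (2)(6) = 12.
This equals 12, so (19, 6) lies on all three lines and they are concurrent.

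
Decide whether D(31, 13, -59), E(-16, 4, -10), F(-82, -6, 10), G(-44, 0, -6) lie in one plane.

Yes

The four points are coplanar iff the 3×3 determinant with rows DE, DF, DG is zero.
Rows: (-47, -9, 49), (-113, -19, 69), (-75, -13, 53).
Expanding along the first row: (-47)(-110) − (-9)(-814) + (49)(44) = 0.
Zero determinant ⇒ coplanar.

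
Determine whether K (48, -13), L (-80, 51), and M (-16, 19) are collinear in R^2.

Yes

KL = (-128, 64), KM = (-64, 32).
Checking proportionality: KM = 1/2·KL, so the vectors are parallel and the points are collinear.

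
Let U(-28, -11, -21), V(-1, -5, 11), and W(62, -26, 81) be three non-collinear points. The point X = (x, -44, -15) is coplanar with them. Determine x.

-19

Coplanarity requires UV · (UW × UX) = 0.
UV = (27, 6, 32), UW = (90, -15, 102); the triple product is linear in x with coefficient 1092 and constant term 20748.
Setting it to zero: x = -19.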